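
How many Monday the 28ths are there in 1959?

2

Check the 28th of each month of 1959: Jan 28: Wed, Feb 28: Sat, Mar 28: Sat, Apr 28: Tue, May 28: Thu, Jun 28: Sun, Jul 28: Tue, Aug 28: Fri, Sep 28: Mon, Oct 28: Wed, Nov 28: Sat, Dec 28: Mon.
Monday occurs in September, December — 2 months.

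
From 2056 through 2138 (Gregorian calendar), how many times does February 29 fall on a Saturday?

Leap years in 2056–2138: 20 of them.
Feb 29 weekday advances by 5 (mod 7) from one leap year to the next four years later (or differs when a century non-leap intervenes).
Leap-day weekdays: 2056:Tue 2060:Sun 2064:Fri 2068:Wed 2072:Mon 2076:Sat✓ 2080:Thu 2084:Tue 2088:Sun 2092:Fri 2096:Wed 2104:Fri 2108:Wed 2112:Mon 2116:Sat✓ 2120:Thu 2124:Tue 2128:Sun 2132:Fri 2136:Wed
Saturday: 2076, 2116 → 2.

2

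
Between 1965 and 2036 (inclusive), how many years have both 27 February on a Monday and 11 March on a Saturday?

Check each year's weekday for 27 February and 11 March:
  1965: Sat/Thu  1966: Sun/Fri  1967: Mon/Sat ✓  1968: Tue/Mon  1969: Thu/Tue  1970: Fri/Wed  1971: Sat/Thu  1972: Sun/Sat  1973: Tue/Sun  1974: Wed/Mon  1975: Thu/Tue  1976: Fri/Thu  1977: Sun/Fri  1978: Mon/Sat ✓  …(44 more)…  2023: Mon/Sat ✓  2024: Tue/Mon  2025: Thu/Tue  2026: Fri/Wed  2027: Sat/Thu  2028: Sun/Sat  2029: Tue/Sun  2030: Wed/Mon  2031: Thu/Tue  2032: Fri/Thu  2033: Sun/Fri  2034: Mon/Sat ✓  2035: Tue/Sun  2036: Wed/Tue
Both conditions hold in: 1967, 1978, 1989, 1995, 2006, 2017, 2023, 2034 — 8.

8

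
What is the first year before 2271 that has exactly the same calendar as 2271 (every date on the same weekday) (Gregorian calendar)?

2265

Two years share a calendar iff Jan 1 falls on the same weekday and both are leap or both are common. 2271: Jan 1 is Sunday, common year.
2270: Jan 1 Saturday, common
2269: Jan 1 Friday, common
2268: Jan 1 Wednesday, leap
2267: Jan 1 Tuesday, common
2266: Jan 1 Monday, common
2265: Jan 1 Sunday, common
2265 matches on both conditions.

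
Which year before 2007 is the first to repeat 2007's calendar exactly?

Two years share a calendar iff Jan 1 falls on the same weekday and both are leap or both are common. 2007: Jan 1 is Monday, common year.
2006: Jan 1 Sunday, common
2005: Jan 1 Saturday, common
2004: Jan 1 Thursday, leap
2003: Jan 1 Wednesday, common
2002: Jan 1 Tuesday, common
2001: Jan 1 Monday, common
2001 matches on both conditions.

2001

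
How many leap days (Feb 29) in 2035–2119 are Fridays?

Leap years in 2035–2119: 20 of them.
Feb 29 weekday advances by 5 (mod 7) from one leap year to the next four years later (or differs when a century non-leap intervenes).
Leap-day weekdays: 2036:Fri✓ 2040:Wed 2044:Mon 2048:Sat 2052:Thu 2056:Tue 2060:Sun 2064:Fri✓ 2068:Wed 2072:Mon 2076:Sat 2080:Thu 2084:Tue 2088:Sun 2092:Fri✓ 2096:Wed 2104:Fri✓ 2108:Wed 2112:Mon 2116:Sat
Friday: 2036, 2064, 2092, 2104 → 4.

4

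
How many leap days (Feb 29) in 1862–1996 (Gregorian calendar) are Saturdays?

Leap years in 1862–1996: 33 of them.
Feb 29 weekday advances by 5 (mod 7) from one leap year to the next four years later (or differs when a century non-leap intervenes).
Leap-day weekdays: 1864:Mon 1868:Sat✓ 1872:Thu 1876:Tue 1880:Sun 1884:Fri 1888:Wed 1892:Mon 1896:Sat✓ 1904:Mon 1908:Sat✓ 1912:Thu 1916:Tue …(7 more)… 1948:Sun 1952:Fri 1956:Wed 1960:Mon 1964:Sat✓ 1968:Thu 1972:Tue 1976:Sun 1980:Fri 1984:Wed 1988:Mon 1992:Sat✓ 1996:Thu
Saturday: 1868, 1896, 1908, 1936, 1964, 1992 → 6.

6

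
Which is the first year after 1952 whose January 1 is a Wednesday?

1958

Jan 1 advances by 2 weekdays after a leap year and by 1 after a common year.
1952: Jan 1 is Tuesday (leap).
1953: Thursday
1954: Friday
1955: Saturday
1956: Sunday (leap)
1957: Tuesday
1958: Wednesday
1958 begins on a Wednesday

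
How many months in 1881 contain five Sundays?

A month of length L has five Sundays iff its first Sunday is on day ≤ L−28 (so day 1–3 in a 31-day month, 1–2 in a 30-day month, day 1 in a leap February).
Checking each month of 1881: Jan starts Sat (31d) ✓; Feb starts Tue (28d); Mar starts Tue (31d); Apr starts Fri (30d); May starts Sun (31d) ✓; Jun starts Wed (30d); Jul starts Fri (31d) ✓; Aug starts Mon (31d); Sep starts Thu (30d); Oct starts Sat (31d) ✓; Nov starts Tue (30d); Dec starts Thu (31d).
Five-Sunday months: January, May, July, October → 4.

4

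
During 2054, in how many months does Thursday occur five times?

5

A month of length L has five Thursdays iff its first Thursday is on day ≤ L−28 (so day 1–3 in a 31-day month, 1–2 in a 30-day month, day 1 in a leap February).
Checking each month of 2054: Jan starts Thu (31d) ✓; Feb starts Sun (28d); Mar starts Sun (31d); Apr starts Wed (30d) ✓; May starts Fri (31d); Jun starts Mon (30d); Jul starts Wed (31d) ✓; Aug starts Sat (31d); Sep starts Tue (30d); Oct starts Thu (31d) ✓; Nov starts Sun (30d); Dec starts Tue (31d) ✓.
Five-Thursday months: January, April, July, October, December → 5.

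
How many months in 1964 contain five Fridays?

A month of length L has five Fridays iff its first Friday is on day ≤ L−28 (so day 1–3 in a 31-day month, 1–2 in a 30-day month, day 1 in a leap February).
Checking each month of 1964: Jan starts Wed (31d) ✓; Feb starts Sat (29d); Mar starts Sun (31d); Apr starts Wed (30d); May starts Fri (31d) ✓; Jun starts Mon (30d); Jul starts Wed (31d) ✓; Aug starts Sat (31d); Sep starts Tue (30d); Oct starts Thu (31d) ✓; Nov starts Sun (30d); Dec starts Tue (31d).
Five-Friday months: January, May, July, October → 4.

4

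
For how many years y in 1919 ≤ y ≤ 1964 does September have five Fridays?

13

September has 30 days; it has five Fridays when Friday falls among the first (month-length − 28) days — i.e. when September 1 is one of Friday/Thursday.
September 1 by year: 1919:Mon 1920:Wed 1921:Thu✓ 1922:Fri✓ 1923:Sat 1924:Mon 1925:Tue 1926:Wed 1927:Thu✓ 1928:Sat 1929:Sun 1930:Mon 1931:Tue 1932:Thu✓ 1933:Fri✓ …(16 more)… 1950:Fri✓ 1951:Sat 1952:Mon 1953:Tue 1954:Wed 1955:Thu✓ 1956:Sat 1957:Sun 1958:Mon 1959:Tue 1960:Thu✓ 1961:Fri✓ 1962:Sat 1963:Sun 1964:Tue
Years with five Fridays: 1921, 1922, 1927, 1932, 1933, 1938, 1939, 1944, 1949, 1950, 1955, 1960, 1961 → 13.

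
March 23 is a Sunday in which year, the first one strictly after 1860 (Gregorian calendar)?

1862

From one year to the next, a fixed date's weekday advances by 1, or by 2 when a Feb 29 lies between the two dates.
1860: March 23 is Friday.
1861: Saturday (+1)
1862: Sunday (+1)
March 23 falls on a Sunday in 1862.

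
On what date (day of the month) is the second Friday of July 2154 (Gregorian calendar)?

July 1, 2154 is a Monday, so the first Friday is the 5th.
The second Friday is 5 + 7 = 12.

12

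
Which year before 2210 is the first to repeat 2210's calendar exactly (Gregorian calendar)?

2198

Two years share a calendar iff Jan 1 falls on the same weekday and both are leap or both are common. 2210: Jan 1 is Monday, common year.
2209: Jan 1 Sunday, common
2208: Jan 1 Friday, leap
2207: Jan 1 Thursday, common
2206: Jan 1 Wednesday, common
2205: Jan 1 Tuesday, common
2204: Jan 1 Sunday, leap
2203: Jan 1 Saturday, common
2202: Jan 1 Friday, common
2201: Jan 1 Thursday, common
2200: Jan 1 Wednesday, common
2199: Jan 1 Tuesday, common
2198: Jan 1 Monday, common
2198 matches on both conditions.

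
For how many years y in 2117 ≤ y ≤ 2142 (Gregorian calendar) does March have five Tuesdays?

March has 31 days; it has five Tuesdays when Tuesday falls among the first (month-length − 28) days — i.e. when March 1 is one of Tuesday/Monday/Sunday.
March 1 by year: 2117:Mon✓ 2118:Tue✓ 2119:Wed 2120:Fri 2121:Sat 2122:Sun✓ 2123:Mon✓ 2124:Wed 2125:Thu 2126:Fri 2127:Sat 2128:Mon✓ 2129:Tue✓ 2130:Wed 2131:Thu 2132:Sat 2133:Sun✓ 2134:Mon✓ 2135:Tue✓ 2136:Thu 2137:Fri 2138:Sat 2139:Sun✓ 2140:Tue✓ 2141:Wed 2142:Thu
Years with five Tuesdays: 2117, 2118, 2122, 2123, 2128, 2129, 2133, 2134, 2135, 2139, 2140 → 11.

11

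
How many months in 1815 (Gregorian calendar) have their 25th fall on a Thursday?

Check the 25th of each month of 1815: Jan 25: Wed, Feb 25: Sat, Mar 25: Sat, Apr 25: Tue, May 25: Thu, Jun 25: Sun, Jul 25: Tue, Aug 25: Fri, Sep 25: Mon, Oct 25: Wed, Nov 25: Sat, Dec 25: Mon.
Thursday occurs in May — 1 month.

1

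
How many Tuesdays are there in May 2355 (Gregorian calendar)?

May 2355 has 31 days and begins on Sunday.
The first Tuesday is May 3.
Tuesdays fall on 3, 10, 17, 24, 31 — that's 5.

5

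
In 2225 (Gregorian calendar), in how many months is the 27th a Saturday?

Check the 27th of each month of 2225: Jan 27: Thu, Feb 27: Sun, Mar 27: Sun, Apr 27: Wed, May 27: Fri, Jun 27: Mon, Jul 27: Wed, Aug 27: Sat, Sep 27: Tue, Oct 27: Thu, Nov 27: Sun, Dec 27: Tue.
Saturday occurs in August — 1 month.

1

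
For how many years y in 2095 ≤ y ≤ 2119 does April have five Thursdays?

April has 30 days; it has five Thursdays when Thursday falls among the first (month-length − 28) days — i.e. when April 1 is one of Thursday/Wednesday.
April 1 by year: 2095:Fri 2096:Sun 2097:Mon 2098:Tue 2099:Wed✓ 2100:Thu✓ 2101:Fri 2102:Sat 2103:Sun 2104:Tue 2105:Wed✓ 2106:Thu✓ 2107:Fri 2108:Sun 2109:Mon 2110:Tue 2111:Wed✓ 2112:Fri 2113:Sat 2114:Sun 2115:Mon 2116:Wed✓ 2117:Thu✓ 2118:Fri 2119:Sat
Years with five Thursdays: 2099, 2100, 2105, 2106, 2111, 2116, 2117 → 7.

7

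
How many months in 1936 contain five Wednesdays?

A month of length L has five Wednesdays iff its first Wednesday is on day ≤ L−28 (so day 1–3 in a 31-day month, 1–2 in a 30-day month, day 1 in a leap February).
Checking each month of 1936: Jan starts Wed (31d) ✓; Feb starts Sat (29d); Mar starts Sun (31d); Apr starts Wed (30d) ✓; May starts Fri (31d); Jun starts Mon (30d); Jul starts Wed (31d) ✓; Aug starts Sat (31d); Sep starts Tue (30d) ✓; Oct starts Thu (31d); Nov starts Sun (30d); Dec starts Tue (31d) ✓.
Five-Wednesday months: January, April, July, September, December → 5.

5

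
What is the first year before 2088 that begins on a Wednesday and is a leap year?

Jan 1 advances by 2 weekdays after a leap year and by 1 after a common year.
2088: Jan 1 is Thursday (leap).
2087: Wednesday
2086: Tuesday
2085: Monday
2084: Saturday (leap)
2083: Friday
2082: Thursday
2081: Wednesday
2080: Monday (leap)
2079: Sunday
2078: Saturday
2077: Friday
2076: Wednesday (leap)
2076 begins on a Wednesday and is a leap year.

2076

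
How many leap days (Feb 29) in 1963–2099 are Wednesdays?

5

Leap years in 1963–2099: 34 of them.
Feb 29 weekday advances by 5 (mod 7) from one leap year to the next four years later (or differs when a century non-leap intervenes).
Leap-day weekdays: 1964:Sat 1968:Thu 1972:Tue 1976:Sun 1980:Fri 1984:Wed✓ 1988:Mon 1992:Sat 1996:Thu 2000:Tue 2004:Sun 2008:Fri 2012:Wed✓ …(8 more)… 2048:Sat 2052:Thu 2056:Tue 2060:Sun 2064:Fri 2068:Wed✓ 2072:Mon 2076:Sat 2080:Thu 2084:Tue 2088:Sun 2092:Fri 2096:Wed✓
Wednesday: 1984, 2012, 2040, 2068, 2096 → 5.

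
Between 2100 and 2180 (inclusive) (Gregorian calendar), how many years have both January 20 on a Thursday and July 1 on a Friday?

9

Check each year's weekday for January 20 and July 1:
  2100: Wed/Thu  2101: Thu/Fri ✓  2102: Fri/Sat  2103: Sat/Sun  2104: Sun/Tue  2105: Tue/Wed  2106: Wed/Thu  2107: Thu/Fri ✓  2108: Fri/Sun  2109: Sun/Mon  2110: Mon/Tue  2111: Tue/Wed  2112: Wed/Fri  2113: Fri/Sat  …(53 more)…  2167: Tue/Wed  2168: Wed/Fri  2169: Fri/Sat  2170: Sat/Sun  2171: Sun/Mon  2172: Mon/Wed  2173: Wed/Thu  2174: Thu/Fri ✓  2175: Fri/Sat  2176: Sat/Mon  2177: Mon/Tue  2178: Tue/Wed  2179: Wed/Thu  2180: Thu/Sat
Both conditions hold in: 2101, 2107, 2118, 2129, 2135, 2146, 2157, 2163, 2174 — 9.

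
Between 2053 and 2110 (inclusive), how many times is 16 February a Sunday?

Track 16 February's weekday year by year (advancing +1, or +2 across a Feb 29):
  2053: Sun ✓  2054: Mon (+1)  2055: Tue (+1)  2056: Wed (+1)  2057: Fri (+2)
  2058: Sat (+1)  2059: Sun (+1) ✓  2060: Mon (+1)  2061: Wed (+2)  2062: Thu (+1)
  2063: Fri (+1)  2064: Sat (+1)  2065: Mon (+2)  2066: Tue (+1)  … (30 more years) …
  2097: Sat (+2)  2098: Sun (+1) ✓  2099: Mon (+1)  2100: Tue (+1)  2101: Wed (+1)
  2102: Thu (+1)  2103: Fri (+1)  2104: Sat (+1)  2105: Mon (+2)  2106: Tue (+1)
  2107: Wed (+1)  2108: Thu (+1)  2109: Sat (+2)  2110: Sun (+1) ✓
Sunday years: 2053, 2059, 2070, 2076, 2081, 2087, 2098, 2110 — 8 in total.

8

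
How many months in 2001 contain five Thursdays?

4

A month of length L has five Thursdays iff its first Thursday is on day ≤ L−28 (so day 1–3 in a 31-day month, 1–2 in a 30-day month, day 1 in a leap February).
Checking each month of 2001: Jan starts Mon (31d); Feb starts Thu (28d); Mar starts Thu (31d) ✓; Apr starts Sun (30d); May starts Tue (31d) ✓; Jun starts Fri (30d); Jul starts Sun (31d); Aug starts Wed (31d) ✓; Sep starts Sat (30d); Oct starts Mon (31d); Nov starts Thu (30d) ✓; Dec starts Sat (31d).
Five-Thursday months: March, May, August, November → 4.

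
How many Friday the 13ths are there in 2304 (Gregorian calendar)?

Check the 13th of each month of 2304: Jan 13: Wed, Feb 13: Sat, Mar 13: Sun, Apr 13: Wed, May 13: Fri, Jun 13: Mon, Jul 13: Wed, Aug 13: Sat, Sep 13: Tue, Oct 13: Thu, Nov 13: Sun, Dec 13: Tue.
Friday occurs in May — 1 month.

1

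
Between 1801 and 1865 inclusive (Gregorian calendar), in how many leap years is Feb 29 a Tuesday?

Leap years in 1801–1865: 16 of them.
Feb 29 weekday advances by 5 (mod 7) from one leap year to the next four years later (or differs when a century non-leap intervenes).
Leap-day weekdays: 1804:Wed 1808:Mon 1812:Sat 1816:Thu 1820:Tue✓ 1824:Sun 1828:Fri 1832:Wed 1836:Mon 1840:Sat 1844:Thu 1848:Tue✓ 1852:Sun 1856:Fri 1860:Wed 1864:Mon
Tuesday: 1820, 1848 → 2.

2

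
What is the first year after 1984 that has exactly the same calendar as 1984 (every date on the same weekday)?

Two years share a calendar iff Jan 1 falls on the same weekday and both are leap or both are common. 1984: Jan 1 is Sunday, leap year.
1985: Jan 1 Tuesday, common
1986: Jan 1 Wednesday, common
1987: Jan 1 Thursday, common
1988: Jan 1 Friday, leap
1989: Jan 1 Sunday, common
1990: Jan 1 Monday, common
1991: Jan 1 Tuesday, common
1992: Jan 1 Wednesday, leap
1993: Jan 1 Friday, common
1994: Jan 1 Saturday, common
1995: Jan 1 Sunday, common
1996: Jan 1 Monday, leap
1997: Jan 1 Wednesday, common
1998: Jan 1 Thursday, common
1999: Jan 1 Friday, common
2000: Jan 1 Saturday, leap
2001: Jan 1 Monday, common
2002: Jan 1 Tuesday, common
2003: Jan 1 Wednesday, common
2004: Jan 1 Thursday, leap
2005: Jan 1 Saturday, common
2006: Jan 1 Sunday, common
2007: Jan 1 Monday, common
2008: Jan 1 Tuesday, leap
2009: Jan 1 Thursday, common
2010: Jan 1 Friday, common
2011: Jan 1 Saturday, common
2012: Jan 1 Sunday, leap
2012 matches on both conditions.

2012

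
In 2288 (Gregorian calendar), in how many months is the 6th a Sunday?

1

Check the 6th of each month of 2288: Jan 6: Fri, Feb 6: Mon, Mar 6: Tue, Apr 6: Fri, May 6: Sun, Jun 6: Wed, Jul 6: Fri, Aug 6: Mon, Sep 6: Thu, Oct 6: Sat, Nov 6: Tue, Dec 6: Thu.
Sunday occurs in May — 1 month.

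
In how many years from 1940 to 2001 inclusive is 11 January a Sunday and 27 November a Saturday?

2

Check each year's weekday for 11 January and 27 November:
  1940: Thu/Wed  1941: Sat/Thu  1942: Sun/Fri  1943: Mon/Sat  1944: Tue/Mon  1945: Thu/Tue  1946: Fri/Wed  1947: Sat/Thu  1948: Sun/Sat ✓  1949: Tue/Sun  1950: Wed/Mon  1951: Thu/Tue  1952: Fri/Thu  1953: Sun/Fri  …(34 more)…  1988: Mon/Sun  1989: Wed/Mon  1990: Thu/Tue  1991: Fri/Wed  1992: Sat/Fri  1993: Mon/Sat  1994: Tue/Sun  1995: Wed/Mon  1996: Thu/Wed  1997: Sat/Thu  1998: Sun/Fri  1999: Mon/Sat  2000: Tue/Mon  2001: Thu/Tue
Both conditions hold in: 1948, 1976 — 2.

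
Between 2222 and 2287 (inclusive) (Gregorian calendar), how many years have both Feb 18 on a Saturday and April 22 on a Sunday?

2

Check each year's weekday for Feb 18 and April 22:
  2222: Mon/Mon  2223: Tue/Tue  2224: Wed/Thu  2225: Fri/Fri  2226: Sat/Sat  2227: Sun/Sun  2228: Mon/Tue  2229: Wed/Wed  2230: Thu/Thu  2231: Fri/Fri  2232: Sat/Sun ✓  2233: Mon/Mon  2234: Tue/Tue  2235: Wed/Wed  …(38 more)…  2274: Wed/Wed  2275: Thu/Thu  2276: Fri/Sat  2277: Sun/Sun  2278: Mon/Mon  2279: Tue/Tue  2280: Wed/Thu  2281: Fri/Fri  2282: Sat/Sat  2283: Sun/Sun  2284: Mon/Tue  2285: Wed/Wed  2286: Thu/Thu  2287: Fri/Fri
Both conditions hold in: 2232, 2260 — 2.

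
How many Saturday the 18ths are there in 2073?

Check the 18th of each month of 2073: Jan 18: Wed, Feb 18: Sat, Mar 18: Sat, Apr 18: Tue, May 18: Thu, Jun 18: Sun, Jul 18: Tue, Aug 18: Fri, Sep 18: Mon, Oct 18: Wed, Nov 18: Sat, Dec 18: Mon.
Saturday occurs in February, March, November — 3 months.

3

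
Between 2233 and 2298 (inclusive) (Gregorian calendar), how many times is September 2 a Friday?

Track September 2's weekday year by year (advancing +1, or +2 across a Feb 29):
  2233: Mon  2234: Tue (+1)  2235: Wed (+1)  2236: Fri (+2) ✓  2237: Sat (+1)
  2238: Sun (+1)  2239: Mon (+1)  2240: Wed (+2)  2241: Thu (+1)  2242: Fri (+1) ✓
  2243: Sat (+1)  2244: Mon (+2)  2245: Tue (+1)  2246: Wed (+1)  … (38 more years) …
  2285: Wed (+1)  2286: Thu (+1)  2287: Fri (+1) ✓  2288: Sun (+2)  2289: Mon (+1)
  2290: Tue (+1)  2291: Wed (+1)  2292: Fri (+2) ✓  2293: Sat (+1)  2294: Sun (+1)
  2295: Mon (+1)  2296: Wed (+2)  2297: Thu (+1)  2298: Fri (+1) ✓
Friday years: 2236, 2242, 2253, 2259, 2264, 2270, 2281, 2287, 2292, 2298 — 10 in total.

10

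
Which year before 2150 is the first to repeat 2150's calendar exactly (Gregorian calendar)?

2139

Two years share a calendar iff Jan 1 falls on the same weekday and both are leap or both are common. 2150: Jan 1 is Thursday, common year.
2149: Jan 1 Wednesday, common
2148: Jan 1 Monday, leap
2147: Jan 1 Sunday, common
2146: Jan 1 Saturday, common
2145: Jan 1 Friday, common
2144: Jan 1 Wednesday, leap
2143: Jan 1 Tuesday, common
2142: Jan 1 Monday, common
2141: Jan 1 Sunday, common
2140: Jan 1 Friday, leap
2139: Jan 1 Thursday, common
2139 matches on both conditions.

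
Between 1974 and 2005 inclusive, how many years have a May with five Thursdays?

May has 31 days; it has five Thursdays when Thursday falls among the first (month-length − 28) days — i.e. when May 1 is one of Thursday/Wednesday/Tuesday.
May 1 by year: 1974:Wed✓ 1975:Thu✓ 1976:Sat 1977:Sun 1978:Mon 1979:Tue✓ 1980:Thu✓ 1981:Fri 1982:Sat 1983:Sun 1984:Tue✓ 1985:Wed✓ 1986:Thu✓ 1987:Fri 1988:Sun 1989:Mon 1990:Tue✓ 1991:Wed✓ 1992:Fri 1993:Sat 1994:Sun 1995:Mon 1996:Wed✓ 1997:Thu✓ 1998:Fri 1999:Sat 2000:Mon 2001:Tue✓ 2002:Wed✓ 2003:Thu✓ 2004:Sat 2005:Sun
Years with five Thursdays: 1974, 1975, 1979, 1980, 1984, 1985, 1986, 1990, 1991, 1996, 1997, 2001, 2002, 2003 → 14.

14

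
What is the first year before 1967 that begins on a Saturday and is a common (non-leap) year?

1966

Jan 1 advances by 2 weekdays after a leap year and by 1 after a common year.
1967: Jan 1 is Sunday.
1966: Saturday
1966 begins on a Saturday and is a common year.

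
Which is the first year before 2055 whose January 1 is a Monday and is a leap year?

2052

Jan 1 advances by 2 weekdays after a leap year and by 1 after a common year.
2055: Jan 1 is Friday.
2054: Thursday
2053: Wednesday
2052: Monday (leap)
2052 begins on a Monday and is a leap year.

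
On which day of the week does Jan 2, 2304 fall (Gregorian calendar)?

January 1, 2304 is a Friday.
January 2 is day 2 of the year, i.e. 1 days after Jan 1.
1 mod 7 = 1, so advance 1 weekday from Friday: Saturday.

Saturday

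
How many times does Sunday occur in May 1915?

5

May 1915 has 31 days and begins on Saturday.
The first Sunday is May 2.
Sundays fall on 2, 9, 16, 23, 30 — that's 5.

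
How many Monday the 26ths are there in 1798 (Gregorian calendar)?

Check the 26th of each month of 1798: Jan 26: Fri, Feb 26: Mon, Mar 26: Mon, Apr 26: Thu, May 26: Sat, Jun 26: Tue, Jul 26: Thu, Aug 26: Sun, Sep 26: Wed, Oct 26: Fri, Nov 26: Mon, Dec 26: Wed.
Monday occurs in February, March, November — 3 months.

3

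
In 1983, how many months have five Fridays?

A month of length L has five Fridays iff its first Friday is on day ≤ L−28 (so day 1–3 in a 31-day month, 1–2 in a 30-day month, day 1 in a leap February).
Checking each month of 1983: Jan starts Sat (31d); Feb starts Tue (28d); Mar starts Tue (31d); Apr starts Fri (30d) ✓; May starts Sun (31d); Jun starts Wed (30d); Jul starts Fri (31d) ✓; Aug starts Mon (31d); Sep starts Thu (30d) ✓; Oct starts Sat (31d); Nov starts Tue (30d); Dec starts Thu (31d) ✓.
Five-Friday months: April, July, September, December → 4.

4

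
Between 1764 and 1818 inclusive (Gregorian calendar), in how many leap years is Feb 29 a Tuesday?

1

Leap years in 1764–1818: 13 of them.
Feb 29 weekday advances by 5 (mod 7) from one leap year to the next four years later (or differs when a century non-leap intervenes).
Leap-day weekdays: 1764:Wed 1768:Mon 1772:Sat 1776:Thu 1780:Tue✓ 1784:Sun 1788:Fri 1792:Wed 1796:Mon 1804:Wed 1808:Mon 1812:Sat 1816:Thu
Tuesday: 1780 → 1.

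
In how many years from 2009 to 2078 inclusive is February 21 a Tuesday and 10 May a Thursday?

Check each year's weekday for February 21 and 10 May:
  2009: Sat/Sun  2010: Sun/Mon  2011: Mon/Tue  2012: Tue/Thu ✓  2013: Thu/Fri  2014: Fri/Sat  2015: Sat/Sun  2016: Sun/Tue  2017: Tue/Wed  2018: Wed/Thu  2019: Thu/Fri  2020: Fri/Sun  2021: Sun/Mon  2022: Mon/Tue  …(42 more)…  2065: Sat/Sun  2066: Sun/Mon  2067: Mon/Tue  2068: Tue/Thu ✓  2069: Thu/Fri  2070: Fri/Sat  2071: Sat/Sun  2072: Sun/Tue  2073: Tue/Wed  2074: Wed/Thu  2075: Thu/Fri  2076: Fri/Sun  2077: Sun/Mon  2078: Mon/Tue
Both conditions hold in: 2012, 2040, 2068 — 3.

3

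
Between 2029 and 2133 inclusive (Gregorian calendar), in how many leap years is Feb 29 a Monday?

3

Leap years in 2029–2133: 25 of them.
Feb 29 weekday advances by 5 (mod 7) from one leap year to the next four years later (or differs when a century non-leap intervenes).
Leap-day weekdays: 2032:Sun 2036:Fri 2040:Wed 2044:Mon✓ 2048:Sat 2052:Thu 2056:Tue 2060:Sun 2064:Fri 2068:Wed 2072:Mon✓ 2076:Sat 2080:Thu 2084:Tue 2088:Sun 2092:Fri 2096:Wed 2104:Fri 2108:Wed 2112:Mon✓ 2116:Sat 2120:Thu 2124:Tue 2128:Sun 2132:Fri
Monday: 2044, 2072, 2112 → 3.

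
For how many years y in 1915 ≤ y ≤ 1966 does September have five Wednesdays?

15

September has 30 days; it has five Wednesdays when Wednesday falls among the first (month-length − 28) days — i.e. when September 1 is one of Wednesday/Tuesday.
September 1 by year: 1915:Wed✓ 1916:Fri 1917:Sat 1918:Sun 1919:Mon 1920:Wed✓ 1921:Thu 1922:Fri 1923:Sat 1924:Mon 1925:Tue✓ 1926:Wed✓ 1927:Thu 1928:Sat 1929:Sun …(22 more)… 1952:Mon 1953:Tue✓ 1954:Wed✓ 1955:Thu 1956:Sat 1957:Sun 1958:Mon 1959:Tue✓ 1960:Thu 1961:Fri 1962:Sat 1963:Sun 1964:Tue✓ 1965:Wed✓ 1966:Thu
Years with five Wednesdays: 1915, 1920, 1925, 1926, 1931, 1936, 1937, 1942, 1943, 1948, 1953, 1954, 1959, 1964, 1965 → 15.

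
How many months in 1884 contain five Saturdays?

A month of length L has five Saturdays iff its first Saturday is on day ≤ L−28 (so day 1–3 in a 31-day month, 1–2 in a 30-day month, day 1 in a leap February).
Checking each month of 1884: Jan starts Tue (31d); Feb starts Fri (29d); Mar starts Sat (31d) ✓; Apr starts Tue (30d); May starts Thu (31d) ✓; Jun starts Sun (30d); Jul starts Tue (31d); Aug starts Fri (31d) ✓; Sep starts Mon (30d); Oct starts Wed (31d); Nov starts Sat (30d) ✓; Dec starts Mon (31d).
Five-Saturday months: March, May, August, November → 4.

4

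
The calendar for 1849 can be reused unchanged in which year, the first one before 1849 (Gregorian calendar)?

Two years share a calendar iff Jan 1 falls on the same weekday and both are leap or both are common. 1849: Jan 1 is Monday, common year.
1848: Jan 1 Saturday, leap
1847: Jan 1 Friday, common
1846: Jan 1 Thursday, common
1845: Jan 1 Wednesday, common
1844: Jan 1 Monday, leap
1843: Jan 1 Sunday, common
1842: Jan 1 Saturday, common
1841: Jan 1 Friday, common
1840: Jan 1 Wednesday, leap
1839: Jan 1 Tuesday, common
1838: Jan 1 Monday, common
1838 matches on both conditions.

1838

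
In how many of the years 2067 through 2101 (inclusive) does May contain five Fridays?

May has 31 days; it has five Fridays when Friday falls among the first (month-length − 28) days — i.e. when May 1 is one of Friday/Thursday/Wednesday.
May 1 by year: 2067:Sun 2068:Tue 2069:Wed✓ 2070:Thu✓ 2071:Fri✓ 2072:Sun 2073:Mon 2074:Tue 2075:Wed✓ 2076:Fri✓ 2077:Sat 2078:Sun 2079:Mon 2080:Wed✓ 2081:Thu✓ …(5 more)… 2087:Thu✓ 2088:Sat 2089:Sun 2090:Mon 2091:Tue 2092:Thu✓ 2093:Fri✓ 2094:Sat 2095:Sun 2096:Tue 2097:Wed✓ 2098:Thu✓ 2099:Fri✓ 2100:Sat 2101:Sun
Years with five Fridays: 2069, 2070, 2071, 2075, 2076, 2080, 2081, 2082, 2086, 2087, 2092, 2093, 2097, 2098, 2099 → 15.

15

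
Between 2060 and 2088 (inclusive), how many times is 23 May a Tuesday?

4

Track 23 May's weekday year by year (advancing +1, or +2 across a Feb 29):
  2060: Sun  2061: Mon (+1)  2062: Tue (+1) ✓  2063: Wed (+1)  2064: Fri (+2)
  2065: Sat (+1)  2066: Sun (+1)  2067: Mon (+1)  2068: Wed (+2)  2069: Thu (+1)
  2070: Fri (+1)  2071: Sat (+1)  2072: Mon (+2)  2073: Tue (+1) ✓  2074: Wed (+1)
  2075: Thu (+1)  2076: Sat (+2)  2077: Sun (+1)  2078: Mon (+1)  2079: Tue (+1) ✓
  2080: Thu (+2)  2081: Fri (+1)  2082: Sat (+1)  2083: Sun (+1)  2084: Tue (+2) ✓
  2085: Wed (+1)  2086: Thu (+1)  2087: Fri (+1)  2088: Sun (+2)
Tuesday years: 2062, 2073, 2079, 2084 — 4 in total.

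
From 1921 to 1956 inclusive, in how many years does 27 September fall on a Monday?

Track 27 September's weekday year by year (advancing +1, or +2 across a Feb 29):
  1921: Tue  1922: Wed (+1)  1923: Thu (+1)  1924: Sat (+2)  1925: Sun (+1)
  1926: Mon (+1) ✓  1927: Tue (+1)  1928: Thu (+2)  1929: Fri (+1)  1930: Sat (+1)
  1931: Sun (+1)  1932: Tue (+2)  1933: Wed (+1)  1934: Thu (+1)  … (8 more years) …
  1943: Mon (+1) ✓  1944: Wed (+2)  1945: Thu (+1)  1946: Fri (+1)  1947: Sat (+1)
  1948: Mon (+2) ✓  1949: Tue (+1)  1950: Wed (+1)  1951: Thu (+1)  1952: Sat (+2)
  1953: Sun (+1)  1954: Mon (+1) ✓  1955: Tue (+1)  1956: Thu (+2)
Monday years: 1926, 1937, 1943, 1948, 1954 — 5 in total.

5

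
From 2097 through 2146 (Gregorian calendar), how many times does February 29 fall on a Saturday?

Leap years in 2097–2146: 11 of them.
Feb 29 weekday advances by 5 (mod 7) from one leap year to the next four years later (or differs when a century non-leap intervenes).
Leap-day weekdays: 2104:Fri 2108:Wed 2112:Mon 2116:Sat✓ 2120:Thu 2124:Tue 2128:Sun 2132:Fri 2136:Wed 2140:Mon 2144:Sat✓
Saturday: 2116, 2144 → 2.

2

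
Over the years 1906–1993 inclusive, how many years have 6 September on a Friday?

13

Track 6 September's weekday year by year (advancing +1, or +2 across a Feb 29):
  1906: Thu  1907: Fri (+1) ✓  1908: Sun (+2)  1909: Mon (+1)  1910: Tue (+1)
  1911: Wed (+1)  1912: Fri (+2) ✓  1913: Sat (+1)  1914: Sun (+1)  1915: Mon (+1)
  1916: Wed (+2)  1917: Thu (+1)  1918: Fri (+1) ✓  1919: Sat (+1)  … (60 more years) …
  1980: Sat (+2)  1981: Sun (+1)  1982: Mon (+1)  1983: Tue (+1)  1984: Thu (+2)
  1985: Fri (+1) ✓  1986: Sat (+1)  1987: Sun (+1)  1988: Tue (+2)  1989: Wed (+1)
  1990: Thu (+1)  1991: Fri (+1) ✓  1992: Sun (+2)  1993: Mon (+1)
Friday years: 1907, 1912, 1918, 1929, 1935, 1940, 1946, 1957, 1963, 1968, 1974, 1985, 1991 — 13 in total.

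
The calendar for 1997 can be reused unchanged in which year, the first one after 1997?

Two years share a calendar iff Jan 1 falls on the same weekday and both are leap or both are common. 1997: Jan 1 is Wednesday, common year.
1998: Jan 1 Thursday, common
1999: Jan 1 Friday, common
2000: Jan 1 Saturday, leap
2001: Jan 1 Monday, common
2002: Jan 1 Tuesday, common
2003: Jan 1 Wednesday, common
2003 matches on both conditions.

2003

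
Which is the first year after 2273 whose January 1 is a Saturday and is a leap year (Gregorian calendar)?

Jan 1 advances by 2 weekdays after a leap year and by 1 after a common year.
2273: Jan 1 is Wednesday.
2274: Thursday
2275: Friday
2276: Saturday (leap)
2276 begins on a Saturday and is a leap year.

2276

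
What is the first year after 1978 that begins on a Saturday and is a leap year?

2000

Jan 1 advances by 2 weekdays after a leap year and by 1 after a common year.
1978: Jan 1 is Sunday.
1979: Monday
1980: Tuesday (leap)
1981: Thursday
1982: Friday
1983: Saturday
1984: Sunday (leap)
1985: Tuesday
1986: Wednesday
1987: Thursday
1988: Friday (leap)
1989: Sunday
1990: Monday
1991: Tuesday
1992: Wednesday (leap)
1993: Friday
1994: Saturday
1995: Sunday
1996: Monday (leap)
1997: Wednesday
1998: Thursday
1999: Friday
2000: Saturday (leap)
2000 begins on a Saturday and is a leap year.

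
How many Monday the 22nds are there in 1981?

Check the 22nd of each month of 1981: Jan 22: Thu, Feb 22: Sun, Mar 22: Sun, Apr 22: Wed, May 22: Fri, Jun 22: Mon, Jul 22: Wed, Aug 22: Sat, Sep 22: Tue, Oct 22: Thu, Nov 22: Sun, Dec 22: Tue.
Monday occurs in June — 1 month.

1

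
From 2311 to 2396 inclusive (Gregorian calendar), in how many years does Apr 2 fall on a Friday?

12

Track Apr 2's weekday year by year (advancing +1, or +2 across a Feb 29):
  2311: Sun  2312: Tue (+2)  2313: Wed (+1)  2314: Thu (+1)  2315: Fri (+1) ✓
  2316: Sun (+2)  2317: Mon (+1)  2318: Tue (+1)  2319: Wed (+1)  2320: Fri (+2) ✓
  2321: Sat (+1)  2322: Sun (+1)  2323: Mon (+1)  2324: Wed (+2)  … (58 more years) …
  2383: Sat (+1)  2384: Mon (+2)  2385: Tue (+1)  2386: Wed (+1)  2387: Thu (+1)
  2388: Sat (+2)  2389: Sun (+1)  2390: Mon (+1)  2391: Tue (+1)  2392: Thu (+2)
  2393: Fri (+1) ✓  2394: Sat (+1)  2395: Sun (+1)  2396: Tue (+2)
Friday years: 2315, 2320, 2326, 2337, 2343, 2348, 2354, 2365, 2371, 2376, 2382, 2393 — 12 in total.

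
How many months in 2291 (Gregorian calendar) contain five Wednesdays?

4

A month of length L has five Wednesdays iff its first Wednesday is on day ≤ L−28 (so day 1–3 in a 31-day month, 1–2 in a 30-day month, day 1 in a leap February).
Checking each month of 2291: Jan starts Thu (31d); Feb starts Sun (28d); Mar starts Sun (31d); Apr starts Wed (30d) ✓; May starts Fri (31d); Jun starts Mon (30d); Jul starts Wed (31d) ✓; Aug starts Sat (31d); Sep starts Tue (30d) ✓; Oct starts Thu (31d); Nov starts Sun (30d); Dec starts Tue (31d) ✓.
Five-Wednesday months: April, July, September, December → 4.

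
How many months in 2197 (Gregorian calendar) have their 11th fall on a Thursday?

1

Check the 11th of each month of 2197: Jan 11: Wed, Feb 11: Sat, Mar 11: Sat, Apr 11: Tue, May 11: Thu, Jun 11: Sun, Jul 11: Tue, Aug 11: Fri, Sep 11: Mon, Oct 11: Wed, Nov 11: Sat, Dec 11: Mon.
Thursday occurs in May — 1 month.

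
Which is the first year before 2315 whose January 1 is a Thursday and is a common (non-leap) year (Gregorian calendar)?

2314

Jan 1 advances by 2 weekdays after a leap year and by 1 after a common year.
2315: Jan 1 is Friday.
2314: Thursday
2314 begins on a Thursday and is a common year.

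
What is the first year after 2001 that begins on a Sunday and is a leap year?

2012

Jan 1 advances by 2 weekdays after a leap year and by 1 after a common year.
2001: Jan 1 is Monday.
2002: Tuesday
2003: Wednesday
2004: Thursday (leap)
2005: Saturday
2006: Sunday
2007: Monday
2008: Tuesday (leap)
2009: Thursday
2010: Friday
2011: Saturday
2012: Sunday (leap)
2012 begins on a Sunday and is a leap year.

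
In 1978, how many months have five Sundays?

5

A month of length L has five Sundays iff its first Sunday is on day ≤ L−28 (so day 1–3 in a 31-day month, 1–2 in a 30-day month, day 1 in a leap February).
Checking each month of 1978: Jan starts Sun (31d) ✓; Feb starts Wed (28d); Mar starts Wed (31d); Apr starts Sat (30d) ✓; May starts Mon (31d); Jun starts Thu (30d); Jul starts Sat (31d) ✓; Aug starts Tue (31d); Sep starts Fri (30d); Oct starts Sun (31d) ✓; Nov starts Wed (30d); Dec starts Fri (31d) ✓.
Five-Sunday months: January, April, July, October, December → 5.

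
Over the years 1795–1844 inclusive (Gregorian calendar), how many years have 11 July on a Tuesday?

Track 11 July's weekday year by year (advancing +1, or +2 across a Feb 29):
  1795: Sat  1796: Mon (+2)  1797: Tue (+1) ✓  1798: Wed (+1)  1799: Thu (+1)
  1800: Fri (+1)  1801: Sat (+1)  1802: Sun (+1)  1803: Mon (+1)  1804: Wed (+2)
  1805: Thu (+1)  1806: Fri (+1)  1807: Sat (+1)  1808: Mon (+2)  … (22 more years) …
  1831: Mon (+1)  1832: Wed (+2)  1833: Thu (+1)  1834: Fri (+1)  1835: Sat (+1)
  1836: Mon (+2)  1837: Tue (+1) ✓  1838: Wed (+1)  1839: Thu (+1)  1840: Sat (+2)
  1841: Sun (+1)  1842: Mon (+1)  1843: Tue (+1) ✓  1844: Thu (+2)
Tuesday years: 1797, 1809, 1815, 1820, 1826, 1837, 1843 — 7 in total.

7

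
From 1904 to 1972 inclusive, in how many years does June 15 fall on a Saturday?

Track June 15's weekday year by year (advancing +1, or +2 across a Feb 29):
  1904: Wed  1905: Thu (+1)  1906: Fri (+1)  1907: Sat (+1) ✓  1908: Mon (+2)
  1909: Tue (+1)  1910: Wed (+1)  1911: Thu (+1)  1912: Sat (+2) ✓  1913: Sun (+1)
  1914: Mon (+1)  1915: Tue (+1)  1916: Thu (+2)  1917: Fri (+1)  … (41 more years) …
  1959: Mon (+1)  1960: Wed (+2)  1961: Thu (+1)  1962: Fri (+1)  1963: Sat (+1) ✓
  1964: Mon (+2)  1965: Tue (+1)  1966: Wed (+1)  1967: Thu (+1)  1968: Sat (+2) ✓
  1969: Sun (+1)  1970: Mon (+1)  1971: Tue (+1)  1972: Thu (+2)
Saturday years: 1907, 1912, 1918, 1929, 1935, 1940, 1946, 1957, 1963, 1968 — 10 in total.

10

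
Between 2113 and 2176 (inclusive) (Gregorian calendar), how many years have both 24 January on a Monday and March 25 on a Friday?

Check each year's weekday for 24 January and March 25:
  2113: Tue/Sat  2114: Wed/Sun  2115: Thu/Mon  2116: Fri/Wed  2117: Sun/Thu  2118: Mon/Fri ✓  2119: Tue/Sat  2120: Wed/Mon  2121: Fri/Tue  2122: Sat/Wed  2123: Sun/Thu  2124: Mon/Sat  2125: Wed/Sun  2126: Thu/Mon  …(36 more)…  2163: Mon/Fri ✓  2164: Tue/Sun  2165: Thu/Mon  2166: Fri/Tue  2167: Sat/Wed  2168: Sun/Fri  2169: Tue/Sat  2170: Wed/Sun  2171: Thu/Mon  2172: Fri/Wed  2173: Sun/Thu  2174: Mon/Fri ✓  2175: Tue/Sat  2176: Wed/Mon
Both conditions hold in: 2118, 2129, 2135, 2146, 2157, 2163, 2174 — 7.

7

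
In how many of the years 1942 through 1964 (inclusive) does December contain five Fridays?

December has 31 days; it has five Fridays when Friday falls among the first (month-length − 28) days — i.e. when December 1 is one of Friday/Thursday/Wednesday.
December 1 by year: 1942:Tue 1943:Wed✓ 1944:Fri✓ 1945:Sat 1946:Sun 1947:Mon 1948:Wed✓ 1949:Thu✓ 1950:Fri✓ 1951:Sat 1952:Mon 1953:Tue 1954:Wed✓ 1955:Thu✓ 1956:Sat 1957:Sun 1958:Mon 1959:Tue 1960:Thu✓ 1961:Fri✓ 1962:Sat 1963:Sun 1964:Tue
Years with five Fridays: 1943, 1944, 1948, 1949, 1950, 1954, 1955, 1960, 1961 → 9.

9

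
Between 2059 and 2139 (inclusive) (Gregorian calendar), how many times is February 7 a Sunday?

Track February 7's weekday year by year (advancing +1, or +2 across a Feb 29):
  2059: Fri  2060: Sat (+1)  2061: Mon (+2)  2062: Tue (+1)  2063: Wed (+1)
  2064: Thu (+1)  2065: Sat (+2)  2066: Sun (+1) ✓  2067: Mon (+1)  2068: Tue (+1)
  2069: Thu (+2)  2070: Fri (+1)  2071: Sat (+1)  2072: Sun (+1) ✓  … (53 more years) …
  2126: Thu (+1)  2127: Fri (+1)  2128: Sat (+1)  2129: Mon (+2)  2130: Tue (+1)
  2131: Wed (+1)  2132: Thu (+1)  2133: Sat (+2)  2134: Sun (+1) ✓  2135: Mon (+1)
  2136: Tue (+1)  2137: Thu (+2)  2138: Fri (+1)  2139: Sat (+1)
Sunday years: 2066, 2072, 2077, 2083, 2094, 2100, 2106, 2112, 2117, 2123, 2134 — 11 in total.

11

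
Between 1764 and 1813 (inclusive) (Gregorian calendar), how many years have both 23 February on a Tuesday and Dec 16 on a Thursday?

Check each year's weekday for 23 February and Dec 16:
  1764: Thu/Sun  1765: Sat/Mon  1766: Sun/Tue  1767: Mon/Wed  1768: Tue/Fri  1769: Thu/Sat  1770: Fri/Sun  1771: Sat/Mon  1772: Sun/Wed  1773: Tue/Thu ✓  1774: Wed/Fri  1775: Thu/Sat  1776: Fri/Mon  1777: Sun/Tue  …(22 more)…  1800: Sun/Tue  1801: Mon/Wed  1802: Tue/Thu ✓  1803: Wed/Fri  1804: Thu/Sun  1805: Sat/Mon  1806: Sun/Tue  1807: Mon/Wed  1808: Tue/Fri  1809: Thu/Sat  1810: Fri/Sun  1811: Sat/Mon  1812: Sun/Wed  1813: Tue/Thu ✓
Both conditions hold in: 1773, 1779, 1790, 1802, 1813 — 5.

5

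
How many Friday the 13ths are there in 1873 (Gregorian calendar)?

Check the 13th of each month of 1873: Jan 13: Mon, Feb 13: Thu, Mar 13: Thu, Apr 13: Sun, May 13: Tue, Jun 13: Fri, Jul 13: Sun, Aug 13: Wed, Sep 13: Sat, Oct 13: Mon, Nov 13: Thu, Dec 13: Sat.
Friday occurs in June — 1 month.

1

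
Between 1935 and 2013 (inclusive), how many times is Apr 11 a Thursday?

Track Apr 11's weekday year by year (advancing +1, or +2 across a Feb 29):
  1935: Thu ✓  1936: Sat (+2)  1937: Sun (+1)  1938: Mon (+1)  1939: Tue (+1)
  1940: Thu (+2) ✓  1941: Fri (+1)  1942: Sat (+1)  1943: Sun (+1)  1944: Tue (+2)
  1945: Wed (+1)  1946: Thu (+1) ✓  1947: Fri (+1)  1948: Sun (+2)  … (51 more years) …
  2000: Tue (+2)  2001: Wed (+1)  2002: Thu (+1) ✓  2003: Fri (+1)  2004: Sun (+2)
  2005: Mon (+1)  2006: Tue (+1)  2007: Wed (+1)  2008: Fri (+2)  2009: Sat (+1)
  2010: Sun (+1)  2011: Mon (+1)  2012: Wed (+2)  2013: Thu (+1) ✓
Thursday years: 1935, 1940, 1946, 1957, 1963, 1968, 1974, 1985, 1991, 1996, 2002, 2013 — 12 in total.

12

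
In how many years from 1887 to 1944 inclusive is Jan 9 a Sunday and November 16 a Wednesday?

6

Check each year's weekday for Jan 9 and November 16:
  1887: Sun/Wed ✓  1888: Mon/Fri  1889: Wed/Sat  1890: Thu/Sun  1891: Fri/Mon  1892: Sat/Wed  1893: Mon/Thu  1894: Tue/Fri  1895: Wed/Sat  1896: Thu/Mon  1897: Sat/Tue  1898: Sun/Wed ✓  1899: Mon/Thu  1900: Tue/Fri  …(30 more)…  1931: Fri/Mon  1932: Sat/Wed  1933: Mon/Thu  1934: Tue/Fri  1935: Wed/Sat  1936: Thu/Mon  1937: Sat/Tue  1938: Sun/Wed ✓  1939: Mon/Thu  1940: Tue/Sat  1941: Thu/Sun  1942: Fri/Mon  1943: Sat/Tue  1944: Sun/Thu
Both conditions hold in: 1887, 1898, 1910, 1921, 1927, 1938 — 6.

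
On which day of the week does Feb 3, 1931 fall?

January 1, 1931 is a Thursday.
February 3 is day 34 of the year, i.e. 33 days after Jan 1.
33 mod 7 = 5, so advance 5 weekdays from Thursday: Tuesday.

Tuesday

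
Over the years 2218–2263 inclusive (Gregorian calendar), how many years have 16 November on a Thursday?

Track 16 November's weekday year by year (advancing +1, or +2 across a Feb 29):
  2218: Mon  2219: Tue (+1)  2220: Thu (+2) ✓  2221: Fri (+1)  2222: Sat (+1)
  2223: Sun (+1)  2224: Tue (+2)  2225: Wed (+1)  2226: Thu (+1) ✓  2227: Fri (+1)
  2228: Sun (+2)  2229: Mon (+1)  2230: Tue (+1)  2231: Wed (+1)  … (18 more years) …
  2250: Sat (+1)  2251: Sun (+1)  2252: Tue (+2)  2253: Wed (+1)  2254: Thu (+1) ✓
  2255: Fri (+1)  2256: Sun (+2)  2257: Mon (+1)  2258: Tue (+1)  2259: Wed (+1)
  2260: Fri (+2)  2261: Sat (+1)  2262: Sun (+1)  2263: Mon (+1)
Thursday years: 2220, 2226, 2237, 2243, 2248, 2254 — 6 in total.

6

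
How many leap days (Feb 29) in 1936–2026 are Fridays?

3

Leap years in 1936–2026: 23 of them.
Feb 29 weekday advances by 5 (mod 7) from one leap year to the next four years later (or differs when a century non-leap intervenes).
Leap-day weekdays: 1936:Sat 1940:Thu 1944:Tue 1948:Sun 1952:Fri✓ 1956:Wed 1960:Mon 1964:Sat 1968:Thu 1972:Tue 1976:Sun 1980:Fri✓ 1984:Wed 1988:Mon 1992:Sat 1996:Thu 2000:Tue 2004:Sun 2008:Fri✓ 2012:Wed 2016:Mon 2020:Sat 2024:Thu
Friday: 1952, 1980, 2008 → 3.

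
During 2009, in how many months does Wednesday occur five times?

4

A month of length L has five Wednesdays iff its first Wednesday is on day ≤ L−28 (so day 1–3 in a 31-day month, 1–2 in a 30-day month, day 1 in a leap February).
Checking each month of 2009: Jan starts Thu (31d); Feb starts Sun (28d); Mar starts Sun (31d); Apr starts Wed (30d) ✓; May starts Fri (31d); Jun starts Mon (30d); Jul starts Wed (31d) ✓; Aug starts Sat (31d); Sep starts Tue (30d) ✓; Oct starts Thu (31d); Nov starts Sun (30d); Dec starts Tue (31d) ✓.
Five-Wednesday months: April, July, September, December → 4.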